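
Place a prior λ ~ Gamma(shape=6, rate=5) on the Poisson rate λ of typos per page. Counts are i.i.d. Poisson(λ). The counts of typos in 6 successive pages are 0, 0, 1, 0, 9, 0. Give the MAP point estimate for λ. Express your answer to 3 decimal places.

λ̂_MAP = 1.364

Σxᵢ = 0+0+1+0+9+0 = 10, with n = 6.
Posterior ∝ λ^5e^(−5λ) · λ^10e^(−6λ) = λ^15e^(−11λ), i.e. Gamma(shape=16, rate=11).
The mode of a Gamma(a, b) with a ≥ 1 (shape–rate) is (a−1)/b = 15/11 ≈ 1.364.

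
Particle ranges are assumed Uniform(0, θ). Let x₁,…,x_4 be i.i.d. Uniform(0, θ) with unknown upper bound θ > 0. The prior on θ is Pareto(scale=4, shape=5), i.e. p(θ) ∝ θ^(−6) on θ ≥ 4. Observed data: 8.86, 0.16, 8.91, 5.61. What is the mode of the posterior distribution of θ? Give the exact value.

The Uniform(0, θ) likelihood is θ^(−n) for θ ≥ max(xᵢ), zero otherwise. Here max(xᵢ) = 8.91.
Posterior ∝ θ^(−6) · θ^(−4) = θ^(−10) on θ ≥ max(4, 8.91) = 8.91.
This density is strictly decreasing in θ, so the posterior mode lies at the lower boundary of the support.

θ̂_MAP = 8.91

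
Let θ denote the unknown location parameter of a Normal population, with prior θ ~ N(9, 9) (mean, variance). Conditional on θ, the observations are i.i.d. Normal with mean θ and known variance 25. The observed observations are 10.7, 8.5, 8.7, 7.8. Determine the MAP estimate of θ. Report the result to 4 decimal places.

θ̂_MAP = 8.9557

n = 4; x̄ = (10.7 + 8.5 + 8.7 + 7.8)/4 = 35.7/4 = 8.925.
For a Normal prior and Normal likelihood with known variance, the posterior is Normal; its mode equals its mean, the precision-weighted average.
Prior precision 1/σ₀² = 1/9; data precision n/σ² = 4/25 = 0.16.
θ̂ = ((1/9)·9 + 0.16·8.925) / (1/9 + 0.16) = 2.428/(61/225) = 5463/610 ≈ 8.9557.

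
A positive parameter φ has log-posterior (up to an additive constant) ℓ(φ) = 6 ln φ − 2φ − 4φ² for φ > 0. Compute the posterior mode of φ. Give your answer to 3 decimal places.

ℓ'(φ) = 6/φ − 2 − 8φ. Setting this to zero and multiplying by φ: 8φ² + 2φ − 6 = 0.
φ = (−2 + √(2² + 4·8·6)) / (2·8) = (−2 + √196) / 16 = (−2 + 14)/16 = 3/4.
ℓ''(φ) = −6/φ² − 8 < 0, confirming a maximum.

φ̂_MAP = 0.750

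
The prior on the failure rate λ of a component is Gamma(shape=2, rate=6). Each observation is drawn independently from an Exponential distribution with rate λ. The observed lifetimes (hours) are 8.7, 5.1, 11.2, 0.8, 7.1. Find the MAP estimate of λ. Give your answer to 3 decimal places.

The Exponential(rate=λ) likelihood is ∝ λ^n e^(−λΣtᵢ). Here n = 5 and Σtᵢ = 8.7 + 5.1 + 11.2 + 0.8 + 7.1 = 32.9.
Posterior ∝ λe^(−6λ) · λ^5e^(−32.9λ) = λ^6e^(−38.9λ), i.e. Gamma(7, 38.9).
Mode = (a−1)/b = 6/38.9 ≈ 0.154.

λ̂_MAP = 0.154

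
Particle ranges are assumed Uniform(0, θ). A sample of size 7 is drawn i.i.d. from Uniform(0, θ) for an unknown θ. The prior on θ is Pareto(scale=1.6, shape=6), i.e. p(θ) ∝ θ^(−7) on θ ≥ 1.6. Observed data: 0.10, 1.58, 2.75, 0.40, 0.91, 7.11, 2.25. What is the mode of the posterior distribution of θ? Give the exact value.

θ̂_MAP = 7.11

The Uniform(0, θ) likelihood is θ^(−n) for θ ≥ max(xᵢ), zero otherwise. Here max(xᵢ) = 7.11.
Posterior ∝ θ^(−7) · θ^(−7) = θ^(−14) on θ ≥ max(1.6, 7.11) = 7.11.
This density is strictly decreasing in θ, so the posterior mode lies at the lower boundary of the support.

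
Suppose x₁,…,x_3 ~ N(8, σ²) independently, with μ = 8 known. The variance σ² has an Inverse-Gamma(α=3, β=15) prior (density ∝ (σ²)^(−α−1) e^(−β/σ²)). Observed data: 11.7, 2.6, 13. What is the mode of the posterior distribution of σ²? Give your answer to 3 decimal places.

Sum of squared deviations about the known mean: SS = (11.7−8)² + (2.6−8)² + (13−8)² = 67.85.
The Normal likelihood contributes (σ²)^(−n/2) exp(−SS/(2σ²)), so the posterior is Inverse-Gamma(α + n/2, β + SS/2) = Inverse-Gamma(4.5, 48.925).
The mode of Inverse-Gamma(a, b) is b/(a+1) = 48.925/5.5 ≈ 8.895.

σ̂²_MAP = 8.895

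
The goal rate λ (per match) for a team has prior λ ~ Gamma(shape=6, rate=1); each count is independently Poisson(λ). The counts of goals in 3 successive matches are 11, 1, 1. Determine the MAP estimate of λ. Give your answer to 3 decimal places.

λ̂_MAP = 4.500

Σxᵢ = 11+1+1 = 13, with n = 3.
Posterior ∝ λ^5e^(−1λ) · λ^13e^(−3λ) = λ^18e^(−4λ), i.e. Gamma(shape=19, rate=4).
The mode of a Gamma(a, b) with a ≥ 1 (shape–rate) is (a−1)/b = 18/4 ≈ 4.500.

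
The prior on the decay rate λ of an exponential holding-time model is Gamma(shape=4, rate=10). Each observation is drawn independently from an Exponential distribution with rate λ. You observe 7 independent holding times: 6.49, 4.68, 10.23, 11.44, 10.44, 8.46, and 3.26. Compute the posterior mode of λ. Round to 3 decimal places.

λ̂_MAP = 0.154

The Exponential(rate=λ) likelihood is ∝ λ^n e^(−λΣtᵢ). Here n = 7 and Σtᵢ = 6.49 + 4.68 + 10.23 + 11.44 + 10.44 + 8.46 + 3.26 = 55.
Posterior ∝ λ^3e^(−10λ) · λ^7e^(−55λ) = λ^10e^(−65λ), i.e. Gamma(11, 65).
Mode = (a−1)/b = 10/65 ≈ 0.154.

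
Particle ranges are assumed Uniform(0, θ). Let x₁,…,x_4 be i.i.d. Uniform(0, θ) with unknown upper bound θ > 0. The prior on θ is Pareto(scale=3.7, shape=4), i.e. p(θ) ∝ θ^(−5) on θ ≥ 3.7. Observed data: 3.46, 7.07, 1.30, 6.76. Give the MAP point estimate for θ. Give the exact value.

The Uniform(0, θ) likelihood is θ^(−n) for θ ≥ max(xᵢ), zero otherwise. Here max(xᵢ) = 7.07.
Posterior ∝ θ^(−5) · θ^(−4) = θ^(−9) on θ ≥ max(3.7, 7.07) = 7.07.
This density is strictly decreasing in θ, so the posterior mode lies at the lower boundary of the support.

θ̂_MAP = 7.07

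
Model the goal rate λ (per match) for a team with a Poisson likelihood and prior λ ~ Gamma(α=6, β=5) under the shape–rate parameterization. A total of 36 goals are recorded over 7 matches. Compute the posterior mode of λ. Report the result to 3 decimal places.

λ̂_MAP = 3.417

Σxᵢ = 36, n = 7.
Posterior ∝ λ^5e^(−5λ) · λ^36e^(−7λ) = λ^41e^(−12λ), i.e. Gamma(shape=42, rate=12).
The mode of a Gamma(a, b) with a ≥ 1 (shape–rate) is (a−1)/b = 41/12 ≈ 3.417.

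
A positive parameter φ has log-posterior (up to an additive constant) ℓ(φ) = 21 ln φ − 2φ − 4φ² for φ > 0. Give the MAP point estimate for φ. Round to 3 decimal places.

ℓ'(φ) = 21/φ − 2 − 8φ. Setting this to zero and multiplying by φ: 8φ² + 2φ − 21 = 0.
φ = (−2 + √(2² + 4·8·21)) / (2·8) = (−2 + √676) / 16 = (−2 + 26)/16 = 3/2.
ℓ''(φ) = −21/φ² − 8 < 0, confirming a maximum.

φ̂_MAP = 1.500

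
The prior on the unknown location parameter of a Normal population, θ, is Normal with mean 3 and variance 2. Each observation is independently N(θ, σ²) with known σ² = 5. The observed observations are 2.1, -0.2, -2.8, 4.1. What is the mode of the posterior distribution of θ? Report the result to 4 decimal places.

θ̂_MAP = 1.6462

n = 4; x̄ = (2.1 + (-0.2) + (-2.8) + 4.1)/4 = 3.2/4 = 0.8.
For a Normal prior and Normal likelihood with known variance, the posterior is Normal; its mode equals its mean, the precision-weighted average.
Prior precision 1/σ₀² = 1/2 = 0.5; data precision n/σ² = 4/5 = 0.8.
θ̂ = (0.5·3 + 0.8·0.8) / (0.5 + 0.8) = 2.14/1.3 = 107/65 ≈ 1.6462.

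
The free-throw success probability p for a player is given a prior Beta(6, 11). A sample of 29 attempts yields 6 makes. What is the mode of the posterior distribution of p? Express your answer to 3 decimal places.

Prior: Beta(6, 11).
Data: 6 successes in 29 trials. The binomial likelihood contributes p^6(1−p)^23, so the posterior is Beta(6+6, 11+23) = Beta(12, 34).
For Beta(a, b) with a, b > 1 the mode is (a−1)/(a+b−2) = 11/44 ≈ 0.250.

p̂_MAP = 0.250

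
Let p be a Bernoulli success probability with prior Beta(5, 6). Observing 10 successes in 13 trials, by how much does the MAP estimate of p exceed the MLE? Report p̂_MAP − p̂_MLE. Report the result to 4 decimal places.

Posterior is Beta(15, 9); MAP = (15−1)/(24−2) = 14/22 ≈ 0.63636.
MLE ignores the prior: p̂_MLE = k/n = 10/13 ≈ 0.76923.
Difference = 14/22 − 10/13 = -19/143 ≈ -0.1329.

MAP − MLE = -0.1329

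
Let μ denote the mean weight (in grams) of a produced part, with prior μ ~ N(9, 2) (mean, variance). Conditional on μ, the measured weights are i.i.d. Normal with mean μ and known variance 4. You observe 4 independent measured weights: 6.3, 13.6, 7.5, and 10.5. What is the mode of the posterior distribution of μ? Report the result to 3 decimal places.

n = 4; x̄ = (6.3 + 13.6 + 7.5 + 10.5)/4 = 37.9/4 = 9.475.
For a Normal prior and Normal likelihood with known variance, the posterior is Normal; its mode equals its mean, the precision-weighted average.
Prior precision 1/σ₀² = 1/2 = 0.5; data precision n/σ² = 4/4 = 1.
μ̂ = (0.5·9 + 1·9.475) / (0.5 + 1) = 13.975/1.5 = 559/60 ≈ 9.317.

μ̂_MAP = 9.317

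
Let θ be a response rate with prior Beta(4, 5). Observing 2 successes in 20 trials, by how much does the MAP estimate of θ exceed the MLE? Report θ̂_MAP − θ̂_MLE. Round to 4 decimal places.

Posterior is Beta(6, 23); MAP = (6−1)/(29−2) = 5/27 ≈ 0.18519.
MLE ignores the prior: θ̂_MLE = k/n = 2/20 ≈ 0.10000.
Difference = 5/27 − 2/20 = 23/270 ≈ 0.0852.

MAP − MLE = 0.0852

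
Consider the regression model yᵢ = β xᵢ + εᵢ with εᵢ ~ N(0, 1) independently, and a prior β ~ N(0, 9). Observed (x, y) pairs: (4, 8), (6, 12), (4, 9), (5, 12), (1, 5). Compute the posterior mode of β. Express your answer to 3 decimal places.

β̂_MAP = 2.178

log p(β | y) = −Σ(yᵢ − βxᵢ)²/(2·1) − β²/(2·9) + const.
Setting the derivative to zero: Σxᵢ(yᵢ − βxᵢ)/1 − β/9 = 0, so β = Σxᵢyᵢ / (Σxᵢ² + σ²/τ²).
Σxᵢyᵢ = 4·8 + 6·12 + 4·9 + 5·12 + 1·5 = 205; Σxᵢ² = 94; σ²/τ² = 1/9.
β̂_MAP = 205 / (94 + 1/9) = 205/(847/9) = 1845/847 ≈ 2.178.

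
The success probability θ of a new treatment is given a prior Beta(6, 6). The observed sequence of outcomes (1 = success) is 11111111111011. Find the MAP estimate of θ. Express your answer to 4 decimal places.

Prior: Beta(6, 6).
Data: 13 successes in 14 trials (from the sequence). The binomial likelihood contributes θ^13(1−θ)^1, so the posterior is Beta(6+13, 6+1) = Beta(19, 7).
For Beta(a, b) with a, b > 1 the mode is (a−1)/(a+b−2) = 18/24 ≈ 0.7500.

θ̂_MAP = 0.7500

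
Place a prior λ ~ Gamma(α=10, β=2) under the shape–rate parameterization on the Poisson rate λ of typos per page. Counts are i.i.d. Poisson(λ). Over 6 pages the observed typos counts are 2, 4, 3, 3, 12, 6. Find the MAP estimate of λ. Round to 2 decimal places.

Σxᵢ = 2+4+3+3+12+6 = 30, with n = 6.
Posterior ∝ λ^9e^(−2λ) · λ^30e^(−6λ) = λ^39e^(−8λ), i.e. Gamma(shape=40, rate=8).
The mode of a Gamma(a, b) with a ≥ 1 (shape–rate) is (a−1)/b = 39/8 ≈ 4.88.

λ̂_MAP = 4.88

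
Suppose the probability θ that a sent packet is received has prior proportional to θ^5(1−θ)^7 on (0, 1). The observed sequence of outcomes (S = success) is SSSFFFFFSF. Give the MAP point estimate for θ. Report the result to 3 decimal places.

The prior density ∝ θ^5(1−θ)^7 is the kernel of Beta(6, 8).
Data: 4 successes in 10 trials (from the sequence). The binomial likelihood contributes θ^4(1−θ)^6, so the posterior is Beta(6+4, 8+6) = Beta(10, 14).
For Beta(a, b) with a, b > 1 the mode is (a−1)/(a+b−2) = 9/22 ≈ 0.409.

θ̂_MAP = 0.409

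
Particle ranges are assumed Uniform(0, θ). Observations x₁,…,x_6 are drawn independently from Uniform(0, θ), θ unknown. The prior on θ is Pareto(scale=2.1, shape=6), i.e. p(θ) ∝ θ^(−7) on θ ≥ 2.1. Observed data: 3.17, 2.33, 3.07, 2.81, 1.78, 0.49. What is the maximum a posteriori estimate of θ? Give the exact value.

θ̂_MAP = 3.17

The Uniform(0, θ) likelihood is θ^(−n) for θ ≥ max(xᵢ), zero otherwise. Here max(xᵢ) = 3.17.
Posterior ∝ θ^(−7) · θ^(−6) = θ^(−13) on θ ≥ max(2.1, 3.17) = 3.17.
This density is strictly decreasing in θ, so the posterior mode lies at the lower boundary of the support.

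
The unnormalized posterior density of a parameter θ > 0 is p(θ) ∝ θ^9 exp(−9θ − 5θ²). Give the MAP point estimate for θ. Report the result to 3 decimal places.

θ̂_MAP = 0.600

ℓ'(θ) = 9/θ − 9 − 10θ. Setting this to zero and multiplying by θ: 10θ² + 9θ − 9 = 0.
θ = (−9 + √(9² + 4·10·9)) / (2·10) = (−9 + √441) / 20 = (−9 + 21)/20 = 3/5.
ℓ''(θ) = −9/θ² − 10 < 0, confirming a maximum.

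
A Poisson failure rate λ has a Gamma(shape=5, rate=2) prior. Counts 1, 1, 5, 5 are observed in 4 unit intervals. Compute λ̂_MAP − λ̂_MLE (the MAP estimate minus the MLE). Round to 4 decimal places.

Σxᵢ = 12. Posterior is Gamma(17, 6); MAP = (17−1)/6 = 16/6 ≈ 2.66667.
MLE = x̄ = 12/4 ≈ 3.00000.
Difference = 16/6 − 12/4 = -1/3 ≈ -0.3333.

MAP − MLE = -0.3333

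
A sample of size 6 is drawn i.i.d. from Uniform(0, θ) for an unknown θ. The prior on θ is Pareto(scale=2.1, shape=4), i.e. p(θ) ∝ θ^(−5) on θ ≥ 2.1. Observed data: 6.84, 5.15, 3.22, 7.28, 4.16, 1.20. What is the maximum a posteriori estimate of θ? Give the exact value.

The Uniform(0, θ) likelihood is θ^(−n) for θ ≥ max(xᵢ), zero otherwise. Here max(xᵢ) = 7.28.
Posterior ∝ θ^(−5) · θ^(−6) = θ^(−11) on θ ≥ max(2.1, 7.28) = 7.28.
This density is strictly decreasing in θ, so the posterior mode lies at the lower boundary of the support.

θ̂_MAP = 7.28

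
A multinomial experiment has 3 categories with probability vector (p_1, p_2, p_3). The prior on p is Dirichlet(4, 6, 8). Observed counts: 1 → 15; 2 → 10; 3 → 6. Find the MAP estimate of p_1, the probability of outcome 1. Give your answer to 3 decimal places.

The posterior is Dirichlet(αᵢ + nᵢ) = Dirichlet(19, 16, 14).
For a Dirichlet(a₁,…,a_K) with all aᵢ > 1, the mode has j-th component (aⱼ − 1)/(Σaᵢ − K).
Here Σaᵢ = 49 and K = 3, so p_1 = (19 − 1)/(49 − 3) = 18/46 ≈ 0.391.

MAP estimate: 0.391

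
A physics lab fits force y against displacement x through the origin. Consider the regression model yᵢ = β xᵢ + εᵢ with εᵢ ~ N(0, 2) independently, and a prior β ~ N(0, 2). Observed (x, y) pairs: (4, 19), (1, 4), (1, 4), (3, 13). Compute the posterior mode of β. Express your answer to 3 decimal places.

log p(β | y) = −Σ(yᵢ − βxᵢ)²/(2·2) − β²/(2·2) + const.
Setting the derivative to zero: Σxᵢ(yᵢ − βxᵢ)/2 − β/2 = 0, so β = Σxᵢyᵢ / (Σxᵢ² + σ²/τ²).
Σxᵢyᵢ = 4·19 + 1·4 + 1·4 + 3·13 = 123; Σxᵢ² = 27; σ²/τ² = 1.
β̂_MAP = 123 / (27 + 1) = 123/28 ≈ 4.393.

β̂_MAP = 4.393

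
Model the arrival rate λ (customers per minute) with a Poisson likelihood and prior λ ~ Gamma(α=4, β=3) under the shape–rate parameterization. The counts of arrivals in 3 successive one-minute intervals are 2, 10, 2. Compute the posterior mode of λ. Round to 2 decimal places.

λ̂_MAP = 2.83

Σxᵢ = 2+10+2 = 14, with n = 3.
Posterior ∝ λ^3e^(−3λ) · λ^14e^(−3λ) = λ^17e^(−6λ), i.e. Gamma(shape=18, rate=6).
The mode of a Gamma(a, b) with a ≥ 1 (shape–rate) is (a−1)/b = 17/6 ≈ 2.83.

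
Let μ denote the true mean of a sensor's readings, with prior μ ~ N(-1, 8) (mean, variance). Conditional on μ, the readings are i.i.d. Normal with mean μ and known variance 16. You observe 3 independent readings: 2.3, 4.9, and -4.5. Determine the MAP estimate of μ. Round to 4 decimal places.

n = 3; x̄ = (2.3 + 4.9 + (-4.5))/3 = 2.7/3 = 0.9.
For a Normal prior and Normal likelihood with known variance, the posterior is Normal; its mode equals its mean, the precision-weighted average.
Prior precision 1/σ₀² = 1/8 = 0.125; data precision n/σ² = 3/16 = 0.1875.
μ̂ = (0.125·(-1) + 0.1875·0.9) / (0.125 + 0.1875) = 0.04375/0.3125 = 0.1400.

μ̂_MAP = 0.1400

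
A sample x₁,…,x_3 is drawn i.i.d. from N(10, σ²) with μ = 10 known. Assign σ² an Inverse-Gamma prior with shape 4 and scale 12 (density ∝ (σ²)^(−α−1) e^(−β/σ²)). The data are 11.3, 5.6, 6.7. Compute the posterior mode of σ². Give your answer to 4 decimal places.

Sum of squared deviations about the known mean: SS = (11.3−10)² + (5.6−10)² + (6.7−10)² = 31.94.
The Normal likelihood contributes (σ²)^(−n/2) exp(−SS/(2σ²)), so the posterior is Inverse-Gamma(α + n/2, β + SS/2) = Inverse-Gamma(5.5, 27.97).
The mode of Inverse-Gamma(a, b) is b/(a+1) = 27.97/6.5 ≈ 4.3031.

σ̂²_MAP = 4.3031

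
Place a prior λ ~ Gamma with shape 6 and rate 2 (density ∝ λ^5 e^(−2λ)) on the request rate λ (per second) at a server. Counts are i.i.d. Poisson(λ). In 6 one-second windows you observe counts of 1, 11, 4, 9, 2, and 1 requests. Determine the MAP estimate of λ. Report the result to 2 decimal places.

λ̂_MAP = 4.13

Σxᵢ = 1+11+4+9+2+1 = 28, with n = 6.
Posterior ∝ λ^5e^(−2λ) · λ^28e^(−6λ) = λ^33e^(−8λ), i.e. Gamma(shape=34, rate=8).
The mode of a Gamma(a, b) with a ≥ 1 (shape–rate) is (a−1)/b = 33/8 ≈ 4.13.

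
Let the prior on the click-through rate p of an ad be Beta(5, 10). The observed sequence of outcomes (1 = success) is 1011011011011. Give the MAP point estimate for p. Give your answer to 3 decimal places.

Prior: Beta(5, 10).
Data: 9 successes in 13 trials (from the sequence). The binomial likelihood contributes p^9(1−p)^4, so the posterior is Beta(5+9, 10+4) = Beta(14, 14).
For Beta(a, b) with a, b > 1 the mode is (a−1)/(a+b−2) = 13/26 ≈ 0.500.

p̂_MAP = 0.500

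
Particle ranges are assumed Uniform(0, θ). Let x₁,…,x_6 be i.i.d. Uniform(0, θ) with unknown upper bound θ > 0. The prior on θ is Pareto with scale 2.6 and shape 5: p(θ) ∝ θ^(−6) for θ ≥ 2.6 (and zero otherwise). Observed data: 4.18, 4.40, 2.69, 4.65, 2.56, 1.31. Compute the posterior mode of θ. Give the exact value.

θ̂_MAP = 4.65

The Uniform(0, θ) likelihood is θ^(−n) for θ ≥ max(xᵢ), zero otherwise. Here max(xᵢ) = 4.65.
Posterior ∝ θ^(−6) · θ^(−6) = θ^(−12) on θ ≥ max(2.6, 4.65) = 4.65.
This density is strictly decreasing in θ, so the posterior mode lies at the lower boundary of the support.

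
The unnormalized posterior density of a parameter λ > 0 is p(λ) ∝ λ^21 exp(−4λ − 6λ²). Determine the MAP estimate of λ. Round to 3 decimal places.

λ̂_MAP = 1.167

ℓ'(λ) = 21/λ − 4 − 12λ. Setting this to zero and multiplying by λ: 12λ² + 4λ − 21 = 0.
λ = (−4 + √(4² + 4·12·21)) / (2·12) = (−4 + √1024) / 24 = (−4 + 32)/24 = 7/6.
ℓ''(λ) = −21/λ² − 12 < 0, confirming a maximum.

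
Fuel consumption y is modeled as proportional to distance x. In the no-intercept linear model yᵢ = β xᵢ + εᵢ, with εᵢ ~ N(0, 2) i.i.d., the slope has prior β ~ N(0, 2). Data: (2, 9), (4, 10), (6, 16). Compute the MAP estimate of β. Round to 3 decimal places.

β̂_MAP = 2.702

log p(β | y) = −Σ(yᵢ − βxᵢ)²/(2·2) − β²/(2·2) + const.
Setting the derivative to zero: Σxᵢ(yᵢ − βxᵢ)/2 − β/2 = 0, so β = Σxᵢyᵢ / (Σxᵢ² + σ²/τ²).
Σxᵢyᵢ = 2·9 + 4·10 + 6·16 = 154; Σxᵢ² = 56; σ²/τ² = 1.
β̂_MAP = 154 / (56 + 1) = 154/57 ≈ 2.702.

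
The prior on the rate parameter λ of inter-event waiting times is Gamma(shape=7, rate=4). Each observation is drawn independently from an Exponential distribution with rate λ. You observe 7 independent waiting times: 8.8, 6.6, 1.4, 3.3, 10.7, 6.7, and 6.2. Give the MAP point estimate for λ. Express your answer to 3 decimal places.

λ̂_MAP = 0.273

The Exponential(rate=λ) likelihood is ∝ λ^n e^(−λΣtᵢ). Here n = 7 and Σtᵢ = 8.8 + 6.6 + 1.4 + 3.3 + 10.7 + 6.7 + 6.2 = 43.7.
Posterior ∝ λ^6e^(−4λ) · λ^7e^(−43.7λ) = λ^13e^(−47.7λ), i.e. Gamma(14, 47.7).
Mode = (a−1)/b = 13/47.7 ≈ 0.273.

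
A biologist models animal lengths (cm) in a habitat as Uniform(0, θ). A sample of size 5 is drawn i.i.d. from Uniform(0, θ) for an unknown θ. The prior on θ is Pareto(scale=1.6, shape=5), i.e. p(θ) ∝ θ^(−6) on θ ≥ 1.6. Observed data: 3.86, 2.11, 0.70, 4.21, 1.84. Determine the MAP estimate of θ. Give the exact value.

θ̂_MAP = 4.21

The Uniform(0, θ) likelihood is θ^(−n) for θ ≥ max(xᵢ), zero otherwise. Here max(xᵢ) = 4.21.
Posterior ∝ θ^(−6) · θ^(−5) = θ^(−11) on θ ≥ max(1.6, 4.21) = 4.21.
This density is strictly decreasing in θ, so the posterior mode lies at the lower boundary of the support.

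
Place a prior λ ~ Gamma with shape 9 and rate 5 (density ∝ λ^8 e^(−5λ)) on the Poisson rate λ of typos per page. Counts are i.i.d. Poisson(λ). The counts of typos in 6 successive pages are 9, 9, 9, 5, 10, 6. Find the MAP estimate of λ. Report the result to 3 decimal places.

Σxᵢ = 9+9+9+5+10+6 = 48, with n = 6.
Posterior ∝ λ^8e^(−5λ) · λ^48e^(−6λ) = λ^56e^(−11λ), i.e. Gamma(shape=57, rate=11).
The mode of a Gamma(a, b) with a ≥ 1 (shape–rate) is (a−1)/b = 56/11 ≈ 5.091.

λ̂_MAP = 5.091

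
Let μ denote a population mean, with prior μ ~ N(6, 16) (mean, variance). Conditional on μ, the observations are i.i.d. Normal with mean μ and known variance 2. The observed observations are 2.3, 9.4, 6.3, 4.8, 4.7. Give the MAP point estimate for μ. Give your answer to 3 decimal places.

μ̂_MAP = 5.512

n = 5; x̄ = (2.3 + 9.4 + 6.3 + 4.8 + 4.7)/5 = 27.5/5 = 5.5.
For a Normal prior and Normal likelihood with known variance, the posterior is Normal; its mode equals its mean, the precision-weighted average.
Prior precision 1/σ₀² = 1/16 = 0.0625; data precision n/σ² = 5/2 = 2.5.
μ̂ = (0.0625·6 + 2.5·5.5) / (0.0625 + 2.5) = 14.125/2.5625 = 226/41 ≈ 5.512.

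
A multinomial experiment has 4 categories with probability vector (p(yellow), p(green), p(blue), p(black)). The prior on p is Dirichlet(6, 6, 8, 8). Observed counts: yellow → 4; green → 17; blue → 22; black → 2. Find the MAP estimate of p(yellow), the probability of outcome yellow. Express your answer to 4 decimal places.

MAP estimate of p(yellow) = 0.1304

The posterior is Dirichlet(αᵢ + nᵢ) = Dirichlet(10, 23, 30, 10).
For a Dirichlet(a₁,…,a_K) with all aᵢ > 1, the mode has j-th component (aⱼ − 1)/(Σaᵢ − K).
Here Σaᵢ = 73 and K = 4, so p(yellow) = (10 − 1)/(73 − 4) = 9/69 ≈ 0.1304.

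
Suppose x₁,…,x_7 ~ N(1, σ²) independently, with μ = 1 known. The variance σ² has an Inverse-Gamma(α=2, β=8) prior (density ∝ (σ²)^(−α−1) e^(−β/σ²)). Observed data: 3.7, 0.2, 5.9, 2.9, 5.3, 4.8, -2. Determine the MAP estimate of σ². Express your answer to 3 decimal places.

Sum of squared deviations about the known mean: SS = (3.7−1)² + (0.2−1)² + (5.9−1)² + (2.9−1)² + (5.3−1)² + (4.8−1)² + (-2−1)² = 77.48.
The Normal likelihood contributes (σ²)^(−n/2) exp(−SS/(2σ²)), so the posterior is Inverse-Gamma(α + n/2, β + SS/2) = Inverse-Gamma(5.5, 46.74).
The mode of Inverse-Gamma(a, b) is b/(a+1) = 46.74/6.5 ≈ 7.191.

σ̂²_MAP = 7.191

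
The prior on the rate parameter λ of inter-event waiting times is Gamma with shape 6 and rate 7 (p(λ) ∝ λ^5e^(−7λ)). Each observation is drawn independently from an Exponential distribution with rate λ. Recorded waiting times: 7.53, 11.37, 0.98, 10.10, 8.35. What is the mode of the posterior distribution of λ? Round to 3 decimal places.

λ̂_MAP = 0.221

The Exponential(rate=λ) likelihood is ∝ λ^n e^(−λΣtᵢ). Here n = 5 and Σtᵢ = 7.53 + 11.37 + 0.98 + 10.10 + 8.35 = 38.33.
Posterior ∝ λ^5e^(−7λ) · λ^5e^(−38.33λ) = λ^10e^(−45.33λ), i.e. Gamma(11, 45.33).
Mode = (a−1)/b = 10/45.33 ≈ 0.221.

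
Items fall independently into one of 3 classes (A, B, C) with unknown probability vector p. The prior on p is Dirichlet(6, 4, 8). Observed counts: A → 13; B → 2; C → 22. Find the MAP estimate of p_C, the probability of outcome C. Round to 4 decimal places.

MAP estimate of p_C = 0.5577

The posterior is Dirichlet(αᵢ + nᵢ) = Dirichlet(19, 6, 30).
For a Dirichlet(a₁,…,a_K) with all aᵢ > 1, the mode has j-th component (aⱼ − 1)/(Σaᵢ − K).
Here Σaᵢ = 55 and K = 3, so p_C = (30 − 1)/(55 − 3) = 29/52 ≈ 0.5577.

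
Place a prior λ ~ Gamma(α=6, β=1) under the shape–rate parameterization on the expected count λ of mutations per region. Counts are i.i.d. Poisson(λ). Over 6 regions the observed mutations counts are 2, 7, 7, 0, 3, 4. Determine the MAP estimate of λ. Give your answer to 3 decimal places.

λ̂_MAP = 4.000

Σxᵢ = 2+7+7+0+3+4 = 23, with n = 6.
Posterior ∝ λ^5e^(−1λ) · λ^23e^(−6λ) = λ^28e^(−7λ), i.e. Gamma(shape=29, rate=7).
The mode of a Gamma(a, b) with a ≥ 1 (shape–rate) is (a−1)/b = 28/7 ≈ 4.000.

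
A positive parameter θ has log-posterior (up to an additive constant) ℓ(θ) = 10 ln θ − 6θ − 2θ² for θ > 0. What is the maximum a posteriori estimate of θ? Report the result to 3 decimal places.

ℓ'(θ) = 10/θ − 6 − 4θ. Setting this to zero and multiplying by θ: 4θ² + 6θ − 10 = 0.
θ = (−6 + √(6² + 4·4·10)) / (2·4) = (−6 + √196) / 8 = (−6 + 14)/8 = 1.
ℓ''(θ) = −10/θ² − 4 < 0, confirming a maximum.

θ̂_MAP = 1.000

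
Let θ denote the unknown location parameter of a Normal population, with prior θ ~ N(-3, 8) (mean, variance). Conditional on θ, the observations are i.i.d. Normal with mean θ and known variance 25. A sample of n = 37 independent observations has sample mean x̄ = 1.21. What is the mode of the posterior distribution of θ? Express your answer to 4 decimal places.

n = 37, x̄ = 1.21.
For a Normal prior and Normal likelihood with known variance, the posterior is Normal; its mode equals its mean, the precision-weighted average.
Prior precision 1/σ₀² = 1/8 = 0.125; data precision n/σ² = 37/25 = 1.48.
θ̂ = (0.125·(-3) + 1.48·1.21) / (0.125 + 1.48) = 1.4158/1.605 = 7079/8025 ≈ 0.8821.

θ̂_MAP = 0.8821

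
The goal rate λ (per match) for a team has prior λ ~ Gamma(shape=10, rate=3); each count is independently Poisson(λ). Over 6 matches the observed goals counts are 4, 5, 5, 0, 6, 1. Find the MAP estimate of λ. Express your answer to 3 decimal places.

Σxᵢ = 4+5+5+0+6+1 = 21, with n = 6.
Posterior ∝ λ^9e^(−3λ) · λ^21e^(−6λ) = λ^30e^(−9λ), i.e. Gamma(shape=31, rate=9).
The mode of a Gamma(a, b) with a ≥ 1 (shape–rate) is (a−1)/b = 30/9 ≈ 3.333.

λ̂_MAP = 3.333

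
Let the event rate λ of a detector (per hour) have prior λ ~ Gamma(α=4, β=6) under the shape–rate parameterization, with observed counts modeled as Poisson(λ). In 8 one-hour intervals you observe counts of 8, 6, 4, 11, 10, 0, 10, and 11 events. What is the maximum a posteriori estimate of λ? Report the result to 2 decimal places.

Σxᵢ = 8+6+4+11+10+0+10+11 = 60, with n = 8.
Posterior ∝ λ^3e^(−6λ) · λ^60e^(−8λ) = λ^63e^(−14λ), i.e. Gamma(shape=64, rate=14).
The mode of a Gamma(a, b) with a ≥ 1 (shape–rate) is (a−1)/b = 63/14 ≈ 4.50.

λ̂_MAP = 4.50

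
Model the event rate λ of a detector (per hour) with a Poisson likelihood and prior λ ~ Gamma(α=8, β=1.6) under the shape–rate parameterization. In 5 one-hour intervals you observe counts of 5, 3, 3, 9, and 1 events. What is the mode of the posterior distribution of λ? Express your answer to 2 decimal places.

Σxᵢ = 5+3+3+9+1 = 21, with n = 5.
Posterior ∝ λ^7e^(−1.6λ) · λ^21e^(−5λ) = λ^28e^(−6.6λ), i.e. Gamma(shape=29, rate=6.6).
The mode of a Gamma(a, b) with a ≥ 1 (shape–rate) is (a−1)/b = 28/6.6 ≈ 4.24.

λ̂_MAP = 4.24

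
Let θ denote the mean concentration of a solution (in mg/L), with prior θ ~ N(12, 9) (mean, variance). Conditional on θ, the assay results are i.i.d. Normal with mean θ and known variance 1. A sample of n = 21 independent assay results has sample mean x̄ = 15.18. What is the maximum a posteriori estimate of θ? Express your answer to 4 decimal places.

θ̂_MAP = 15.1633

n = 21, x̄ = 15.18.
For a Normal prior and Normal likelihood with known variance, the posterior is Normal; its mode equals its mean, the precision-weighted average.
Prior precision 1/σ₀² = 1/9; data precision n/σ² = 21/1 = 21.
θ̂ = ((1/9)·12 + 21·15.18) / (1/9 + 21) = (48017/150)/(190/9) = 144051/9500 ≈ 15.1633.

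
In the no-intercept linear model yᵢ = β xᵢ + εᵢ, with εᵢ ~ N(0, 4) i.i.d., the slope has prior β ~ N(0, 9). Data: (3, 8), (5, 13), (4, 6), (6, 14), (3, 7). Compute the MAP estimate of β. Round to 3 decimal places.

log p(β | y) = −Σ(yᵢ − βxᵢ)²/(2·4) − β²/(2·9) + const.
Setting the derivative to zero: Σxᵢ(yᵢ − βxᵢ)/4 − β/9 = 0, so β = Σxᵢyᵢ / (Σxᵢ² + σ²/τ²).
Σxᵢyᵢ = 3·8 + 5·13 + 4·6 + 6·14 + 3·7 = 218; Σxᵢ² = 95; σ²/τ² = 4/9.
β̂_MAP = 218 / (95 + 4/9) = 218/(859/9) = 1962/859 ≈ 2.284.

β̂_MAP = 2.284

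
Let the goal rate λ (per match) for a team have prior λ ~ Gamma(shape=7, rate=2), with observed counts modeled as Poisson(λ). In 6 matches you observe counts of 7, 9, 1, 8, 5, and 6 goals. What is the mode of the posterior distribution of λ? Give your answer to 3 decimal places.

Σxᵢ = 7+9+1+8+5+6 = 36, with n = 6.
Posterior ∝ λ^6e^(−2λ) · λ^36e^(−6λ) = λ^42e^(−8λ), i.e. Gamma(shape=43, rate=8).
The mode of a Gamma(a, b) with a ≥ 1 (shape–rate) is (a−1)/b = 42/8 ≈ 5.250.

λ̂_MAP = 5.250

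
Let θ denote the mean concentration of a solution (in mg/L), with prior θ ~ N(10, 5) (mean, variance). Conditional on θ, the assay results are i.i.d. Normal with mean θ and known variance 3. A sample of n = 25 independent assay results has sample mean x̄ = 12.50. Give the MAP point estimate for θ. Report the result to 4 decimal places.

θ̂_MAP = 12.4414

n = 25, x̄ = 12.50.
For a Normal prior and Normal likelihood with known variance, the posterior is Normal; its mode equals its mean, the precision-weighted average.
Prior precision 1/σ₀² = 1/5 = 0.2; data precision n/σ² = 25/3.
θ̂ = (0.2·10 + (25/3)·12.5) / (0.2 + 25/3) = (637/6)/(128/15) = 12.44140625 ≈ 12.4414.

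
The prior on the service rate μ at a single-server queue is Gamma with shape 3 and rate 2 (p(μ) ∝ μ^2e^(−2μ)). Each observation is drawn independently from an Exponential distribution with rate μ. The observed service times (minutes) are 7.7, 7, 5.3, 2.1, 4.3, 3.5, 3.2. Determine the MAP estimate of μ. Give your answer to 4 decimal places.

The Exponential(rate=μ) likelihood is ∝ μ^n e^(−μΣtᵢ). Here n = 7 and Σtᵢ = 7.7 + 7 + 5.3 + 2.1 + 4.3 + 3.5 + 3.2 = 33.1.
Posterior ∝ μ^2e^(−2μ) · μ^7e^(−33.1μ) = μ^9e^(−35.1μ), i.e. Gamma(10, 35.1).
Mode = (a−1)/b = 9/35.1 ≈ 0.2564.

μ̂_MAP = 0.2564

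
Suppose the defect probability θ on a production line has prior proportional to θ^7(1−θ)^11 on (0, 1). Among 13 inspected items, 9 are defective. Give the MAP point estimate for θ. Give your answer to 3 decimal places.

θ̂_MAP = 0.516

The prior density ∝ θ^7(1−θ)^11 is the kernel of Beta(8, 12).
Data: 9 successes in 13 trials. The binomial likelihood contributes θ^9(1−θ)^4, so the posterior is Beta(8+9, 12+4) = Beta(17, 16).
For Beta(a, b) with a, b > 1 the mode is (a−1)/(a+b−2) = 16/31 ≈ 0.516.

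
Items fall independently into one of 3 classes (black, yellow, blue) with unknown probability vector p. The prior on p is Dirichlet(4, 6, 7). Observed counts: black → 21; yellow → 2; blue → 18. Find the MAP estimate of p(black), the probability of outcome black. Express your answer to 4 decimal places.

The posterior is Dirichlet(αᵢ + nᵢ) = Dirichlet(25, 8, 25).
For a Dirichlet(a₁,…,a_K) with all aᵢ > 1, the mode has j-th component (aⱼ − 1)/(Σaᵢ − K).
Here Σaᵢ = 58 and K = 3, so p(black) = (25 − 1)/(58 − 3) = 24/55 ≈ 0.4364.

MAP estimate of p(black) = 0.4364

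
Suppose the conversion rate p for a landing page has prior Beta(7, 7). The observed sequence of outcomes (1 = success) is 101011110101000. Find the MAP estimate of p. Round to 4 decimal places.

Prior: Beta(7, 7).
Data: 8 successes in 15 trials (from the sequence). The binomial likelihood contributes p^8(1−p)^7, so the posterior is Beta(7+8, 7+7) = Beta(15, 14).
For Beta(a, b) with a, b > 1 the mode is (a−1)/(a+b−2) = 14/27 ≈ 0.5185.

p̂_MAP = 0.5185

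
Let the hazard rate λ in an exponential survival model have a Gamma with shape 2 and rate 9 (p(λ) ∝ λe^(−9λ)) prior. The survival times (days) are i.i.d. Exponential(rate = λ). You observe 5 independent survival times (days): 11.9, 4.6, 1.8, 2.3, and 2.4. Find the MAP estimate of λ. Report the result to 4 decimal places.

λ̂_MAP = 0.1875

The Exponential(rate=λ) likelihood is ∝ λ^n e^(−λΣtᵢ). Here n = 5 and Σtᵢ = 11.9 + 4.6 + 1.8 + 2.3 + 2.4 = 23.
Posterior ∝ λe^(−9λ) · λ^5e^(−23λ) = λ^6e^(−32λ), i.e. Gamma(7, 32).
Mode = (a−1)/b = 6/32 ≈ 0.1875.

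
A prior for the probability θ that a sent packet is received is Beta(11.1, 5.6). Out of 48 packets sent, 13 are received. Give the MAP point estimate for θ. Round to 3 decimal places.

θ̂_MAP = 0.368

Prior: Beta(11.1, 5.6).
Data: 13 successes in 48 trials. The binomial likelihood contributes θ^13(1−θ)^35, so the posterior is Beta(11.1+13, 5.6+35) = Beta(24.1, 40.6).
For Beta(a, b) with a, b > 1 the mode is (a−1)/(a+b−2) = 23.1/62.7 ≈ 0.368.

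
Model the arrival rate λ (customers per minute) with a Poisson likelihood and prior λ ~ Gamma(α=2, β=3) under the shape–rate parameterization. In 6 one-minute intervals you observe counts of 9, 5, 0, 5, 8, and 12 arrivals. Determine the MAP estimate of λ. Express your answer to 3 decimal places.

Σxᵢ = 9+5+0+5+8+12 = 39, with n = 6.
Posterior ∝ λe^(−3λ) · λ^39e^(−6λ) = λ^40e^(−9λ), i.e. Gamma(shape=41, rate=9).
The mode of a Gamma(a, b) with a ≥ 1 (shape–rate) is (a−1)/b = 40/9 ≈ 4.444.

λ̂_MAP = 4.444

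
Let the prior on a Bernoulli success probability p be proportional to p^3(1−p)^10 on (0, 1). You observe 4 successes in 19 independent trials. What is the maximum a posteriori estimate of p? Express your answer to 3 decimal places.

The prior density ∝ p^3(1−p)^10 is the kernel of Beta(4, 11).
Data: 4 successes in 19 trials. The binomial likelihood contributes p^4(1−p)^15, so the posterior is Beta(4+4, 11+15) = Beta(8, 26).
For Beta(a, b) with a, b > 1 the mode is (a−1)/(a+b−2) = 7/32 ≈ 0.219.

p̂_MAP = 0.219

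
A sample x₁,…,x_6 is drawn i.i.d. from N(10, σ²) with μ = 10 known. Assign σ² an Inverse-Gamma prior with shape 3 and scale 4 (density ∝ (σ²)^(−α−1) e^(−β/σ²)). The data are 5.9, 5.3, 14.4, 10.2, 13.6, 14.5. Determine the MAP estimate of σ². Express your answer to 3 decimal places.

Sum of squared deviations about the known mean: SS = (5.9−10)² + (5.3−10)² + (14.4−10)² + (10.2−10)² + (13.6−10)² + (14.5−10)² = 91.51.
The Normal likelihood contributes (σ²)^(−n/2) exp(−SS/(2σ²)), so the posterior is Inverse-Gamma(α + n/2, β + SS/2) = Inverse-Gamma(6, 49.755).
The mode of Inverse-Gamma(a, b) is b/(a+1) = 49.755/7 ≈ 7.108.

σ̂²_MAP = 7.108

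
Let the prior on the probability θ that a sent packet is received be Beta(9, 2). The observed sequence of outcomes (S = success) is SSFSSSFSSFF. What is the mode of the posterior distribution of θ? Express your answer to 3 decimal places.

θ̂_MAP = 0.750

Prior: Beta(9, 2).
Data: 7 successes in 11 trials (from the sequence). The binomial likelihood contributes θ^7(1−θ)^4, so the posterior is Beta(9+7, 2+4) = Beta(16, 6).
For Beta(a, b) with a, b > 1 the mode is (a−1)/(a+b−2) = 15/20 ≈ 0.750.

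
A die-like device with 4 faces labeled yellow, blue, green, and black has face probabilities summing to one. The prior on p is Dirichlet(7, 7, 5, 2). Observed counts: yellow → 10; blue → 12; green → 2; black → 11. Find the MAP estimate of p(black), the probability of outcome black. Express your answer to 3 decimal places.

MAP estimate of p(black) = 0.231

The posterior is Dirichlet(αᵢ + nᵢ) = Dirichlet(17, 19, 7, 13).
For a Dirichlet(a₁,…,a_K) with all aᵢ > 1, the mode has j-th component (aⱼ − 1)/(Σaᵢ − K).
Here Σaᵢ = 56 and K = 4, so p(black) = (13 − 1)/(56 − 4) = 12/52 ≈ 0.231.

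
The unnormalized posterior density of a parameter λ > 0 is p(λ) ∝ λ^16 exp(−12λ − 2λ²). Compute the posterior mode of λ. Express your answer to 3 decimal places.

λ̂_MAP = 1.000

ℓ'(λ) = 16/λ − 12 − 4λ. Setting this to zero and multiplying by λ: 4λ² + 12λ − 16 = 0.
λ = (−12 + √(12² + 4·4·16)) / (2·4) = (−12 + √400) / 8 = (−12 + 20)/8 = 1.
ℓ''(λ) = −16/λ² − 4 < 0, confirming a maximum.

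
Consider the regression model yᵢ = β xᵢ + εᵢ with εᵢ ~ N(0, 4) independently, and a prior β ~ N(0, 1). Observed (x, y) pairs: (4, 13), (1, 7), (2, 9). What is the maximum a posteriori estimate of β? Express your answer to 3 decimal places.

log p(β | y) = −Σ(yᵢ − βxᵢ)²/(2·4) − β²/(2·1) + const.
Setting the derivative to zero: Σxᵢ(yᵢ − βxᵢ)/4 − β/1 = 0, so β = Σxᵢyᵢ / (Σxᵢ² + σ²/τ²).
Σxᵢyᵢ = 4·13 + 1·7 + 2·9 = 77; Σxᵢ² = 21; σ²/τ² = 4.
β̂_MAP = 77 / (21 + 4) = 77/25 ≈ 3.080.

β̂_MAP = 3.080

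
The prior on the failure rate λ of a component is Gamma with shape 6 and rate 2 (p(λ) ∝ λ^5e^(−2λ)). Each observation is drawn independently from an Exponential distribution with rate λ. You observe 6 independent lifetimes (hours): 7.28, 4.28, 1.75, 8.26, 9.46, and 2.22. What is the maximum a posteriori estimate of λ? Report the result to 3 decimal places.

The Exponential(rate=λ) likelihood is ∝ λ^n e^(−λΣtᵢ). Here n = 6 and Σtᵢ = 7.28 + 4.28 + 1.75 + 8.26 + 9.46 + 2.22 = 33.25.
Posterior ∝ λ^5e^(−2λ) · λ^6e^(−33.25λ) = λ^11e^(−35.25λ), i.e. Gamma(12, 35.25).
Mode = (a−1)/b = 11/35.25 ≈ 0.312.

λ̂_MAP = 0.312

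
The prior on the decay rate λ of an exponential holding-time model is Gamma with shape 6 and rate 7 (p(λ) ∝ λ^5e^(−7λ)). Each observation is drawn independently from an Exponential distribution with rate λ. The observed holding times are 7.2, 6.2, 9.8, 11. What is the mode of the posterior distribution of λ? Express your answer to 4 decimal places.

λ̂_MAP = 0.2184

The Exponential(rate=λ) likelihood is ∝ λ^n e^(−λΣtᵢ). Here n = 4 and Σtᵢ = 7.2 + 6.2 + 9.8 + 11 = 34.2.
Posterior ∝ λ^5e^(−7λ) · λ^4e^(−34.2λ) = λ^9e^(−41.2λ), i.e. Gamma(10, 41.2).
Mode = (a−1)/b = 9/41.2 ≈ 0.2184.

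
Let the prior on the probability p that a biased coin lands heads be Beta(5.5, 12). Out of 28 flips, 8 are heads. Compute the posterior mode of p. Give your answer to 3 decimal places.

p̂_MAP = 0.287

Prior: Beta(5.5, 12).
Data: 8 successes in 28 trials. The binomial likelihood contributes p^8(1−p)^20, so the posterior is Beta(5.5+8, 12+20) = Beta(13.5, 32).
For Beta(a, b) with a, b > 1 the mode is (a−1)/(a+b−2) = 12.5/43.5 ≈ 0.287.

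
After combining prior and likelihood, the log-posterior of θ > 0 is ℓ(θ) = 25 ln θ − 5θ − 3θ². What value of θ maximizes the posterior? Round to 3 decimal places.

ℓ'(θ) = 25/θ − 5 − 6θ. Setting this to zero and multiplying by θ: 6θ² + 5θ − 25 = 0.
θ = (−5 + √(5² + 4·6·25)) / (2·6) = (−5 + √625) / 12 = (−5 + 25)/12 = 5/3.
ℓ''(θ) = −25/θ² − 6 < 0, confirming a maximum.

θ̂_MAP = 1.667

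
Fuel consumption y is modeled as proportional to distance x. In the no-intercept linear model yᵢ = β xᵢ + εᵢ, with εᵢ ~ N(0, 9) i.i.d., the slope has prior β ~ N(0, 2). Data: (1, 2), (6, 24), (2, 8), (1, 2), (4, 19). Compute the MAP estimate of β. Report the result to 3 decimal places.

log p(β | y) = −Σ(yᵢ − βxᵢ)²/(2·9) − β²/(2·2) + const.
Setting the derivative to zero: Σxᵢ(yᵢ − βxᵢ)/9 − β/2 = 0, so β = Σxᵢyᵢ / (Σxᵢ² + σ²/τ²).
Σxᵢyᵢ = 1·2 + 6·24 + 2·8 + 1·2 + 4·19 = 240; Σxᵢ² = 58; σ²/τ² = 4.5.
β̂_MAP = 240 / (58 + 4.5) = 240/62.5 ≈ 3.840.

β̂_MAP = 3.840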